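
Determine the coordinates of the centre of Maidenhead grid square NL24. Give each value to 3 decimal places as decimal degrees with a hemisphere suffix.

Field N=13, L=11: +13·20° lon, +11·10° lat → SW at lon 80°, lat 20°.
Square 2, 4: +2·2° lon, +4·1° lat → SW at lon 84°, lat 24°.
Cell spans 2° lon × 1° lat. Centre is SW corner plus half of each.
latitude 24.500° N, longitude 85.000° E.

24.500° N, 85.000° E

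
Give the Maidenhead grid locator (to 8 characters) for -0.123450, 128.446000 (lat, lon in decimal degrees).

PI49fv30

Add 180° to longitude and 90° to latitude: 308.44600, 89.87655.
Field (20°×10°, letters A–R): lon ⌊308.44600/20⌋ = 15 → P; lat ⌊89.87655/10⌋ = 8 → I.
Square (2°×1°, digits 0–9): lon ⌊8.44600/2⌋ = 4; lat ⌊9.87655/1⌋ = 9.
Subsquare (5′×2.5′, letters a–x): lon ⌊0.44600/0.0833333⌋ = 5 → f; lat ⌊0.87655/0.0416667⌋ = 21 → v.
Extended square (30″×15″, digits 0–9): lon ⌊0.02933/0.00833333⌋ = 3; lat ⌊0.00155/0.00416667⌋ = 0.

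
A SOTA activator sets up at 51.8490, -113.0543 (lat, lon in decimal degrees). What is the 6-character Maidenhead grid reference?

DO31lu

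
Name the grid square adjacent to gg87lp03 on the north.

GG87lp04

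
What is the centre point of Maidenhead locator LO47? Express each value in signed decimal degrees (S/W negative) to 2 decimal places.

Field L=11, O=14: +11·20° lon, +14·10° lat → SW at lon 40°, lat 50°.
Square 4, 7: +4·2° lon, +7·1° lat → SW at lon 48°, lat 57°.
Cell spans 2° lon × 1° lat. Centre is SW corner plus half of each.
latitude 57.50, longitude 49.00.

57.50, 49.00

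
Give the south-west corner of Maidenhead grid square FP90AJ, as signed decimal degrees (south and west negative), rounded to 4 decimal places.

Field F=5, P=15: +5·20° lon, +15·10° lat → SW at lon -80°, lat 60°.
Square 9, 0: +9·2° lon, +0·1° lat → SW at lon -62°, lat 60°.
Subsquare a=0, j=9: +0·0.0833333° lon, +9·0.0416667° lat → SW at lon -62°, lat 60.375°.
latitude 60.3750, longitude -62.0000.

60.3750, -62.0000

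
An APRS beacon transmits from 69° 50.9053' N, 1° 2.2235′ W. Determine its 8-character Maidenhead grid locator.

IP99lu53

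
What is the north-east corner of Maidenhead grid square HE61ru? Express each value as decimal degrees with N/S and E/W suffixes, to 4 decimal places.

48.1250° S, 26.5000° W

Field H=7, E=4: +7·20° lon, +4·10° lat → SW at lon -40°, lat -50°.
Square 6, 1: +6·2° lon, +1·1° lat → SW at lon -28°, lat -49°.
Subsquare r=17, u=20: +17·0.0833333° lon, +20·0.0416667° lat → SW at lon -26.5833°, lat -48.1667°.
Cell spans 0.0833333° lon × 0.0416667° lat. NE corner is SW corner plus one full cell.
latitude 48.1250° S, longitude 26.5000° W.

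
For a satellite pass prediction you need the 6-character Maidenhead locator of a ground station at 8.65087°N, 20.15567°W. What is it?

HJ98wp

Offset from 180°W / 90°S: lon 159.8443°, lat 98.6509°.
Field: 159.8443/20 → 7 → H, 98.6509/10 → 9 → J; chars HJ.
Square: 19.8443/2 → 9, 8.6509/1 → 8; chars 98.
Subsquare: 1.8443/0.0833333 → 22 → w, 0.6509/0.0416667 → 15 → p; chars wp.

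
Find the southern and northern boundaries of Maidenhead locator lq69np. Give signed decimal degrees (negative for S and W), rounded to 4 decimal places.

79.6250, 79.6667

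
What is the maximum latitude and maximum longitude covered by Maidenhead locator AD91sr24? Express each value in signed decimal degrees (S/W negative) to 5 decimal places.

Field A=0, D=3: +0·20° lon, +3·10° lat → SW at lon -180°, lat -60°.
Square 9, 1: +9·2° lon, +1·1° lat → SW at lon -162°, lat -59°.
Subsquare s=18, r=17: +18·0.0833333° lon, +17·0.0416667° lat → SW at lon -160.5°, lat -58.2917°.
Extended square 2, 4: +2·0.00833333° lon, +4·0.00416667° lat → SW at lon -160.483°, lat -58.275°.
Cell spans 0.00833333° lon × 0.00416667° lat. NE corner is SW corner plus one full cell.
latitude -58.27083, longitude -160.47500.

-58.27083, -160.47500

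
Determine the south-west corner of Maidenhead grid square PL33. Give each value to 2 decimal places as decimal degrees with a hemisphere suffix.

Field P=15, L=11: +15·20° lon, +11·10° lat → SW at lon 120°, lat 20°.
Square 3, 3: +3·2° lon, +3·1° lat → SW at lon 126°, lat 23°.
latitude 23.00° N, longitude 126.00° E.

23.00° N, 126.00° E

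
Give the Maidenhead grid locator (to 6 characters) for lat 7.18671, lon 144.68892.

QJ27ie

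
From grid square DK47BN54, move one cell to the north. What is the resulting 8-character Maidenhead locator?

Latitude extended square 4; +1 → 5.
The longitude characters are unchanged.

DK47bn55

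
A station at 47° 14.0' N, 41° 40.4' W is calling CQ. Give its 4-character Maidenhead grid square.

GN97

Offset from 180°W / 90°S: lon 138.33°, lat 137.23°.
Field: 138.33/20 → 6 → G, 137.23/10 → 13 → N; chars GN.
Square: 18.33/2 → 9, 7.23/1 → 7; chars 97.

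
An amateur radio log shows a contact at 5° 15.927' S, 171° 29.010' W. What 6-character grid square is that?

AI44gr

Shift to the Maidenhead origin (180°W, 90°S): lon 8.5165, lat 84.7345.
Field: 8.5165/20 → 0 → A, 84.7345/10 → 8 → I; chars AI.
Square: 8.5165/2 → 4, 4.7345/1 → 4; chars 44.
Subsquare: 0.5165/0.0833333 → 6 → g, 0.7345/0.0416667 → 17 → r; chars gr.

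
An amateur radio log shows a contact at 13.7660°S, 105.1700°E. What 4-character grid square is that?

Add 180° to longitude and 90° to latitude: 285.17, 76.23.
Field: lon ⌊285.17/20⌋ = 14 → O; lat ⌊76.23/10⌋ = 7 → H.
Square: lon ⌊5.17/2⌋ = 2; lat ⌊6.23/1⌋ = 6.

OH26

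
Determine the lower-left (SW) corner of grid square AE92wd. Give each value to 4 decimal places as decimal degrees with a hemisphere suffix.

Field A=0, E=4: +0·20° lon, +4·10° lat → SW at lon -180°, lat -50°.
Square 9, 2: +9·2° lon, +2·1° lat → SW at lon -162°, lat -48°.
Subsquare w=22, d=3: +22·0.0833333° lon, +3·0.0416667° lat → SW at lon -160.167°, lat -47.875°.
latitude 47.8750° S, longitude 160.1667° W.

47.8750° S, 160.1667° W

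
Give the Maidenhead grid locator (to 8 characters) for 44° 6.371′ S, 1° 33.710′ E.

Offset from 180°W / 90°S: lon 181.56183°, lat 45.89382°.
Field: lon ⌊181.56183/20⌋ = 9 → J; lat ⌊45.89382/10⌋ = 4 → E.
Square: lon ⌊1.56183/2⌋ = 0; lat ⌊5.89382/1⌋ = 5.
Subsquare: lon ⌊1.56183/0.0833333⌋ = 18 → s; lat ⌊0.89382/0.0416667⌋ = 21 → v.
Extended square: lon ⌊0.06183/0.00833333⌋ = 7; lat ⌊0.01882/0.00416667⌋ = 4.

JE05sv74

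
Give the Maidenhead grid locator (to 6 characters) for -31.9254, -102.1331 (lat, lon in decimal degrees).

DF88wb

Shift to the Maidenhead origin (180°W, 90°S): lon 77.8669, lat 58.0746.
Field: lon ⌊77.8669/20⌋ = 3 → D; lat ⌊58.0746/10⌋ = 5 → F.
Square: lon ⌊17.8669/2⌋ = 8; lat ⌊8.0746/1⌋ = 8.
Subsquare: lon ⌊1.8669/0.0833333⌋ = 22 → w; lat ⌊0.0746/0.0416667⌋ = 1 → b.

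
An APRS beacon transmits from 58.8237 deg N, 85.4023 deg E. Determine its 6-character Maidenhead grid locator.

NO28qt

Offset from 180°W / 90°S: lon 265.4023°, lat 148.8237°.
Field: lon ⌊265.4023/20⌋ = 13 → N; lat ⌊148.8237/10⌋ = 14 → O.
Square: lon ⌊5.4023/2⌋ = 2; lat ⌊8.8237/1⌋ = 8.
Subsquare: lon ⌊1.4023/0.0833333⌋ = 16 → q; lat ⌊0.8237/0.0416667⌋ = 19 → t.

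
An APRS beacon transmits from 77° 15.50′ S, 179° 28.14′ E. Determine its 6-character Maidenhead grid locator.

Shift to the Maidenhead origin (180°W, 90°S): lon 359.4690, lat 12.7417.
Field: 359.4690/20 → 17 → R, 12.7417/10 → 1 → B; chars RB.
Square: 19.4690/2 → 9, 2.7417/1 → 2; chars 92.
Subsquare: 1.4690/0.0833333 → 17 → r, 0.7417/0.0416667 → 17 → r; chars rr.

RB92rr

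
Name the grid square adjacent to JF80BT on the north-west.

JF80au

Longitude subsquare b = 1; −1 → 0 = a.
Latitude subsquare t = 19; +1 → 20 = u.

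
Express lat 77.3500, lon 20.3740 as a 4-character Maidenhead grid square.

KQ07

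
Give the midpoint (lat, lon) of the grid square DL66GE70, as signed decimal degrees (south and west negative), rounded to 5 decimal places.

26.16875, -107.43750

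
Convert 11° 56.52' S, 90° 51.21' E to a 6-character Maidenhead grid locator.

NH58kb

Add 180° to longitude and 90° to latitude: 270.8535, 78.0580.
Field (20°×10°, letters A–R): lon ⌊270.8535/20⌋ = 13 → N; lat ⌊78.0580/10⌋ = 7 → H.
Square (2°×1°, digits 0–9): lon ⌊10.8535/2⌋ = 5; lat ⌊8.0580/1⌋ = 8.
Subsquare (5′×2.5′, letters a–x): lon ⌊0.8535/0.0833333⌋ = 10 → k; lat ⌊0.0580/0.0416667⌋ = 1 → b.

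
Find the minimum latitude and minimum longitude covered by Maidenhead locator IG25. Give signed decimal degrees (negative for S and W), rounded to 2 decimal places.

Field I=8, G=6: +8·20° lon, +6·10° lat → SW at lon -20°, lat -30°.
Square 2, 5: +2·2° lon, +5·1° lat → SW at lon -16°, lat -25°.
latitude -25.00, longitude -16.00.

-25.00, -16.00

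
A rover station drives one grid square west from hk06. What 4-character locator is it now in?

GK96

Longitude square 0; −1 → -1, wraps to 9, carry into field.
Longitude field H = 7; −1 → 6 = G.
The latitude characters are unchanged.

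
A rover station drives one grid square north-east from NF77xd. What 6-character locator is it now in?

NF87ae

Longitude subsquare x = 23; +1 → 24, wraps to 0 = a, carry into square.
Longitude square 7; +1 → 8.
Latitude subsquare d = 3; +1 → 4 = e.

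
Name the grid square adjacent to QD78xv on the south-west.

QD78wu

Longitude subsquare x = 23; −1 → 22 = w.
Latitude subsquare v = 21; −1 → 20 = u.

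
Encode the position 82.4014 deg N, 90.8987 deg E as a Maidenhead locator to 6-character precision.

Add 180° to longitude and 90° to latitude: 270.8987, 172.4014.
Field: lon ⌊270.8987/20⌋ = 13 → N; lat ⌊172.4014/10⌋ = 17 → R.
Square: lon ⌊10.8987/2⌋ = 5; lat ⌊2.4014/1⌋ = 2.
Subsquare: lon ⌊0.8987/0.0833333⌋ = 10 → k; lat ⌊0.4014/0.0416667⌋ = 9 → j.

NR52kj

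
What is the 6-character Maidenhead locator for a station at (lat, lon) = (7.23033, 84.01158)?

NJ27af

Offset from 180°W / 90°S: lon 264.0116°, lat 97.2303°.
Field (20°×10°, letters A–R): lon ⌊264.0116/20⌋ = 13 → N; lat ⌊97.2303/10⌋ = 9 → J.
Square (2°×1°, digits 0–9): lon ⌊4.0116/2⌋ = 2; lat ⌊7.2303/1⌋ = 7.
Subsquare (5′×2.5′, letters a–x): lon ⌊0.0116/0.0833333⌋ = 0 → a; lat ⌊0.2303/0.0416667⌋ = 5 → f.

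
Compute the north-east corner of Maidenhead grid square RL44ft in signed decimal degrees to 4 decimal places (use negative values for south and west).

24.8333, 168.5000

Field R=17, L=11: +17·20° lon, +11·10° lat → SW at lon 160°, lat 20°.
Square 4, 4: +4·2° lon, +4·1° lat → SW at lon 168°, lat 24°.
Subsquare f=5, t=19: +5·0.0833333° lon, +19·0.0416667° lat → SW at lon 168.417°, lat 24.7917°.
Cell spans 0.0833333° lon × 0.0416667° lat. NE corner is SW corner plus one full cell.
latitude 24.8333, longitude 168.5000.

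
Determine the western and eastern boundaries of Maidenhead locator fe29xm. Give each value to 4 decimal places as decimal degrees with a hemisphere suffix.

74.0833° W, 74.0000° W

Field F=5, E=4: +5·20° lon, +4·10° lat → SW at lon -80°, lat -50°.
Square 2, 9: +2·2° lon, +9·1° lat → SW at lon -76°, lat -41°.
Subsquare x=23, m=12: +23·0.0833333° lon, +12·0.0416667° lat → SW at lon -74.0833°, lat -40.5°.
Cell spans 0.0833333° lon × 0.0416667° lat.
west 74.0833° W, east 74.0000° W.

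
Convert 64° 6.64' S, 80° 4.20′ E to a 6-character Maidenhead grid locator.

NC05av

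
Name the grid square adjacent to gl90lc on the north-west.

GL90kd

Longitude subsquare l = 11; −1 → 10 = k.
Latitude subsquare c = 2; +1 → 3 = d.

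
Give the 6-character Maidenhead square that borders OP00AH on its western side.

NP90xh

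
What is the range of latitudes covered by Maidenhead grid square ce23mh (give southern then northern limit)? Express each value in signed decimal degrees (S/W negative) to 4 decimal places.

Field C=2, E=4: +2·20° lon, +4·10° lat → SW at lon -140°, lat -50°.
Square 2, 3: +2·2° lon, +3·1° lat → SW at lon -136°, lat -47°.
Subsquare m=12, h=7: +12·0.0833333° lon, +7·0.0416667° lat → SW at lon -135°, lat -46.7083°.
Cell spans 0.0833333° lon × 0.0416667° lat.
south -46.7083, north -46.6667.

-46.7083, -46.6667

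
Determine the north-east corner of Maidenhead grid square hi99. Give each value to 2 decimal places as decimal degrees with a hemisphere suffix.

0.00° N, 20.00° W

Field H=7, I=8: +7·20° lon, +8·10° lat → SW at lon -40°, lat -10°.
Square 9, 9: +9·2° lon, +9·1° lat → SW at lon -22°, lat -1°.
Cell spans 2° lon × 1° lat. NE corner is SW corner plus one full cell.
latitude 0.00° N, longitude 20.00° W.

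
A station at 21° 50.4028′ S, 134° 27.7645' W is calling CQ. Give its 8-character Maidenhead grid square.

CG28sd48

Shift to the Maidenhead origin (180°W, 90°S): lon 45.53726, lat 68.15995.
Field: 45.53726/20 → 2 → C, 68.15995/10 → 6 → G; chars CG.
Square: 5.53726/2 → 2, 8.15995/1 → 8; chars 28.
Subsquare: 1.53726/0.0833333 → 18 → s, 0.15995/0.0416667 → 3 → d; chars sd.
Extended square: 0.03726/0.00833333 → 4, 0.03495/0.00416667 → 8; chars 48.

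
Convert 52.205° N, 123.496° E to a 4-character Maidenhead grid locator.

PO12

Add 180° to longitude and 90° to latitude: 303.50, 142.20.
Field: 303.50/20 → 15 → P, 142.20/10 → 14 → O; chars PO.
Square: 3.50/2 → 1, 2.20/1 → 2; chars 12.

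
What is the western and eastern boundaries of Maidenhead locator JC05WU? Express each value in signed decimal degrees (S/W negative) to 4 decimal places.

1.8333, 1.9167

Field J=9, C=2: +9·20° lon, +2·10° lat → SW at lon 0°, lat -70°.
Square 0, 5: +0·2° lon, +5·1° lat → SW at lon 0°, lat -65°.
Subsquare w=22, u=20: +22·0.0833333° lon, +20·0.0416667° lat → SW at lon 1.83333°, lat -64.1667°.
Cell spans 0.0833333° lon × 0.0416667° lat.
west 1.8333, east 1.9167.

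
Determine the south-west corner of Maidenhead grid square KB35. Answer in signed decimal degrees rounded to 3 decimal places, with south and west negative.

-75.000, 26.000

Field K=10, B=1: +10·20° lon, +1·10° lat → SW at lon 20°, lat -80°.
Square 3, 5: +3·2° lon, +5·1° lat → SW at lon 26°, lat -75°.
latitude -75.000, longitude 26.000.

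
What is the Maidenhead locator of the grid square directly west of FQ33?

FQ23

Longitude square 3; −1 → 2.
The latitude characters are unchanged.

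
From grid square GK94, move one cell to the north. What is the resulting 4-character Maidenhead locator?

Latitude square 4; +1 → 5.
The longitude characters are unchanged.

GK95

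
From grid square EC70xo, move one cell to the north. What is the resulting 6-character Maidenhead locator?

EC70xp

Latitude subsquare o = 14; +1 → 15 = p.
The longitude characters are unchanged.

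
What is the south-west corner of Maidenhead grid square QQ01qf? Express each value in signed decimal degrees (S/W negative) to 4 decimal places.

71.2083, 141.3333

Field Q=16, Q=16: +16·20° lon, +16·10° lat → SW at lon 140°, lat 70°.
Square 0, 1: +0·2° lon, +1·1° lat → SW at lon 140°, lat 71°.
Subsquare q=16, f=5: +16·0.0833333° lon, +5·0.0416667° lat → SW at lon 141.333°, lat 71.2083°.
latitude 71.2083, longitude 141.3333.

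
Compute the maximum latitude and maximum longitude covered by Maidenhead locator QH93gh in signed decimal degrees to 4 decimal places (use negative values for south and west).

Field Q=16, H=7: +16·20° lon, +7·10° lat → SW at lon 140°, lat -20°.
Square 9, 3: +9·2° lon, +3·1° lat → SW at lon 158°, lat -17°.
Subsquare g=6, h=7: +6·0.0833333° lon, +7·0.0416667° lat → SW at lon 158.5°, lat -16.7083°.
Cell spans 0.0833333° lon × 0.0416667° lat. NE corner is SW corner plus one full cell.
latitude -16.6667, longitude 158.5833.

-16.6667, 158.5833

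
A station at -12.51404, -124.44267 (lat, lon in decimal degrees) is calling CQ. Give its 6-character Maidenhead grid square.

Shift to the Maidenhead origin (180°W, 90°S): lon 55.5573, lat 77.4860.
Field (20°×10°, letters A–R): 55.5573/20 → 2 → C, 77.4860/10 → 7 → H; chars CH.
Square (2°×1°, digits 0–9): 15.5573/2 → 7, 7.4860/1 → 7; chars 77.
Subsquare (5′×2.5′, letters a–x): 1.5573/0.0833333 → 18 → s, 0.4860/0.0416667 → 11 → l; chars sl.

CH77sl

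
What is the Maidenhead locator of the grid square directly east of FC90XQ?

Longitude subsquare x = 23; +1 → 24, wraps to 0 = a, carry into square.
Longitude square 9; +1 → 10, wraps to 0, carry into field.
Longitude field F = 5; +1 → 6 = G.
The latitude characters are unchanged.

GC00aq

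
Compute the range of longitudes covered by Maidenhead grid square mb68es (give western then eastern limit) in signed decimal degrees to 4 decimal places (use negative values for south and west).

72.3333, 72.4167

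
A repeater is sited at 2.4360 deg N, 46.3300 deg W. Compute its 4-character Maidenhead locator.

Add 180° to longitude and 90° to latitude: 133.67, 92.44.
Field (20°×10°, letters A–R): 133.67/20 → 6 → G, 92.44/10 → 9 → J; chars GJ.
Square (2°×1°, digits 0–9): 13.67/2 → 6, 2.44/1 → 2; chars 62.

GJ62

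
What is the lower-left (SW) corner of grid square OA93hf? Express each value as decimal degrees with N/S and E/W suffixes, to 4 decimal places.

86.7917° S, 118.5833° E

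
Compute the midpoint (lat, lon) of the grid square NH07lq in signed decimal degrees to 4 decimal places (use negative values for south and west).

-12.3125, 80.9583

Field N=13, H=7: +13·20° lon, +7·10° lat → SW at lon 80°, lat -20°.
Square 0, 7: +0·2° lon, +7·1° lat → SW at lon 80°, lat -13°.
Subsquare l=11, q=16: +11·0.0833333° lon, +16·0.0416667° lat → SW at lon 80.9167°, lat -12.3333°.
Cell spans 0.0833333° lon × 0.0416667° lat. Centre is SW corner plus half of each.
latitude -12.3125, longitude 80.9583.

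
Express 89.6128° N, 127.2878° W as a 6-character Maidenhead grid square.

CR69io

Offset from 180°W / 90°S: lon 52.7122°, lat 179.6128°.
Field: 52.7122/20 → 2 → C, 179.6128/10 → 17 → R; chars CR.
Square: 12.7122/2 → 6, 9.6128/1 → 9; chars 69.
Subsquare: 0.7122/0.0833333 → 8 → i, 0.6128/0.0416667 → 14 → o; chars io.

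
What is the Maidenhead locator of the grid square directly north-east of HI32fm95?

Longitude extended square 9; +1 → 10, wraps to 0, carry into subsquare.
Longitude subsquare f = 5; +1 → 6 = g.
Latitude extended square 5; +1 → 6.

HI32gm06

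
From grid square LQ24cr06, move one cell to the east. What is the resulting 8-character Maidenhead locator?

Longitude extended square 0; +1 → 1.
The latitude characters are unchanged.

LQ24cr16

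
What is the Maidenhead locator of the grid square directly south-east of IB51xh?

IB61ag

Longitude subsquare x = 23; +1 → 24, wraps to 0 = a, carry into square.
Longitude square 5; +1 → 6.
Latitude subsquare h = 7; −1 → 6 = g.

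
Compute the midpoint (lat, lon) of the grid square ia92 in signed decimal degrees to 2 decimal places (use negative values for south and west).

Field I=8, A=0: +8·20° lon, +0·10° lat → SW at lon -20°, lat -90°.
Square 9, 2: +9·2° lon, +2·1° lat → SW at lon -2°, lat -88°.
Cell spans 2° lon × 1° lat. Centre is SW corner plus half of each.
latitude -87.50, longitude -1.00.

-87.50, -1.00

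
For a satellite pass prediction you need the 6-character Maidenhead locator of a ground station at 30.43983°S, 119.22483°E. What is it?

OF99on

Offset from 180°W / 90°S: lon 299.2248°, lat 59.5602°.
Field: lon ⌊299.2248/20⌋ = 14 → O; lat ⌊59.5602/10⌋ = 5 → F.
Square: lon ⌊19.2248/2⌋ = 9; lat ⌊9.5602/1⌋ = 9.
Subsquare: lon ⌊1.2248/0.0833333⌋ = 14 → o; lat ⌊0.5602/0.0416667⌋ = 13 → n.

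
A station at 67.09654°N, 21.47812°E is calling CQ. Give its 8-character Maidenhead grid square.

KP07rc73

Shift to the Maidenhead origin (180°W, 90°S): lon 201.47812, lat 157.09654.
Field: 201.47812/20 → 10 → K, 157.09654/10 → 15 → P; chars KP.
Square: 1.47812/2 → 0, 7.09654/1 → 7; chars 07.
Subsquare: 1.47812/0.0833333 → 17 → r, 0.09654/0.0416667 → 2 → c; chars rc.
Extended square: 0.06145/0.00833333 → 7, 0.01321/0.00416667 → 3; chars 73.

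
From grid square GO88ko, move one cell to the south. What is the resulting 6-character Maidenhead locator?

GO88kn

Latitude subsquare o = 14; −1 → 13 = n.
The longitude characters are unchanged.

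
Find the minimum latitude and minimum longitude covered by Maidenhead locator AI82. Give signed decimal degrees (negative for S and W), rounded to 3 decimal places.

Field A=0, I=8: +0·20° lon, +8·10° lat → SW at lon -180°, lat -10°.
Square 8, 2: +8·2° lon, +2·1° lat → SW at lon -164°, lat -8°.
latitude -8.000, longitude -164.000.

-8.000, -164.000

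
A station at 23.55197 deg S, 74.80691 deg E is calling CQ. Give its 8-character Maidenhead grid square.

Offset from 180°W / 90°S: lon 254.80691°, lat 66.44803°.
Field (20°×10°, letters A–R): lon ⌊254.80691/20⌋ = 12 → M; lat ⌊66.44803/10⌋ = 6 → G.
Square (2°×1°, digits 0–9): lon ⌊14.80691/2⌋ = 7; lat ⌊6.44803/1⌋ = 6.
Subsquare (5′×2.5′, letters a–x): lon ⌊0.80691/0.0833333⌋ = 9 → j; lat ⌊0.44803/0.0416667⌋ = 10 → k.
Extended square (30″×15″, digits 0–9): lon ⌊0.05691/0.00833333⌋ = 6; lat ⌊0.03136/0.00416667⌋ = 7.

MG76jk67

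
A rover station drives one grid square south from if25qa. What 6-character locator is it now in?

IF24qx

Latitude subsquare a = 0; −1 → -1, wraps to 23 = x, carry into square.
Latitude square 5; −1 → 4.
The longitude characters are unchanged.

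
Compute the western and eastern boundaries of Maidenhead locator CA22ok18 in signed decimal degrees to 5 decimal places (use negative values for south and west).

Field C=2, A=0: +2·20° lon, +0·10° lat → SW at lon -140°, lat -90°.
Square 2, 2: +2·2° lon, +2·1° lat → SW at lon -136°, lat -88°.
Subsquare o=14, k=10: +14·0.0833333° lon, +10·0.0416667° lat → SW at lon -134.833°, lat -87.5833°.
Extended square 1, 8: +1·0.00833333° lon, +8·0.00416667° lat → SW at lon -134.825°, lat -87.55°.
Cell spans 0.00833333° lon × 0.00416667° lat.
west -134.82500, east -134.81667.

-134.82500, -134.81667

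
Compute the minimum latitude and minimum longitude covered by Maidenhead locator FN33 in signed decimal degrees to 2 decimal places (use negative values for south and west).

43.00, -74.00

Field F=5, N=13: +5·20° lon, +13·10° lat → SW at lon -80°, lat 40°.
Square 3, 3: +3·2° lon, +3·1° lat → SW at lon -74°, lat 43°.
latitude 43.00, longitude -74.00.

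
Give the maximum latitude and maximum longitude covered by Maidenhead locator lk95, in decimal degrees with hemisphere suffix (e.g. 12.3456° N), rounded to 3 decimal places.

Field L=11, K=10: +11·20° lon, +10·10° lat → SW at lon 40°, lat 10°.
Square 9, 5: +9·2° lon, +5·1° lat → SW at lon 58°, lat 15°.
Cell spans 2° lon × 1° lat. NE corner is SW corner plus one full cell.
latitude 16.000° N, longitude 60.000° E.

16.000° N, 60.000° E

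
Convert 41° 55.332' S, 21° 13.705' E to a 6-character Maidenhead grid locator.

Shift to the Maidenhead origin (180°W, 90°S): lon 201.2284, lat 48.0778.
Field (20°×10°, letters A–R): lon ⌊201.2284/20⌋ = 10 → K; lat ⌊48.0778/10⌋ = 4 → E.
Square (2°×1°, digits 0–9): lon ⌊1.2284/2⌋ = 0; lat ⌊8.0778/1⌋ = 8.
Subsquare (5′×2.5′, letters a–x): lon ⌊1.2284/0.0833333⌋ = 14 → o; lat ⌊0.0778/0.0416667⌋ = 1 → b.

KE08ob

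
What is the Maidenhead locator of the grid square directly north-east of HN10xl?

Longitude subsquare x = 23; +1 → 24, wraps to 0 = a, carry into square.
Longitude square 1; +1 → 2.
Latitude subsquare l = 11; +1 → 12 = m.

HN20am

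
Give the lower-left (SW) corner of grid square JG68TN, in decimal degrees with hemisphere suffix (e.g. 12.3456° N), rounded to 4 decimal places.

21.4583° S, 13.5833° E

Field J=9, G=6: +9·20° lon, +6·10° lat → SW at lon 0°, lat -30°.
Square 6, 8: +6·2° lon, +8·1° lat → SW at lon 12°, lat -22°.
Subsquare t=19, n=13: +19·0.0833333° lon, +13·0.0416667° lat → SW at lon 13.5833°, lat -21.4583°.
latitude 21.4583° S, longitude 13.5833° E.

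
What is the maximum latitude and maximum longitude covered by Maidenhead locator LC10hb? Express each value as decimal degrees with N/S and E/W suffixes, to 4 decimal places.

69.9167° S, 42.6667° E

Field L=11, C=2: +11·20° lon, +2·10° lat → SW at lon 40°, lat -70°.
Square 1, 0: +1·2° lon, +0·1° lat → SW at lon 42°, lat -70°.
Subsquare h=7, b=1: +7·0.0833333° lon, +1·0.0416667° lat → SW at lon 42.5833°, lat -69.9583°.
Cell spans 0.0833333° lon × 0.0416667° lat. NE corner is SW corner plus one full cell.
latitude 69.9167° S, longitude 42.6667° E.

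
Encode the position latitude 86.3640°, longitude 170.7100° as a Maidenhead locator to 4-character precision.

RR56

Shift to the Maidenhead origin (180°W, 90°S): lon 350.71, lat 176.36.
Field: 350.71/20 → 17 → R, 176.36/10 → 17 → R; chars RR.
Square: 10.71/2 → 5, 6.36/1 → 6; chars 56.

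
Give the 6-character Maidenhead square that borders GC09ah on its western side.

FC99xh

Longitude subsquare a = 0; −1 → -1, wraps to 23 = x, carry into square.
Longitude square 0; −1 → -1, wraps to 9, carry into field.
Longitude field G = 6; −1 → 5 = F.
The latitude characters are unchanged.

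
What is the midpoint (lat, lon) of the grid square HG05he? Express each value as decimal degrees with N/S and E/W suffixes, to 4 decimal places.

24.8125° S, 39.3750° W

Field H=7, G=6: +7·20° lon, +6·10° lat → SW at lon -40°, lat -30°.
Square 0, 5: +0·2° lon, +5·1° lat → SW at lon -40°, lat -25°.
Subsquare h=7, e=4: +7·0.0833333° lon, +4·0.0416667° lat → SW at lon -39.4167°, lat -24.8333°.
Cell spans 0.0833333° lon × 0.0416667° lat. Centre is SW corner plus half of each.
latitude 24.8125° S, longitude 39.3750° W.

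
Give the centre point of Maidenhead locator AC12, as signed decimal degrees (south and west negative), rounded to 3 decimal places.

-67.500, -177.000

Field A=0, C=2: +0·20° lon, +2·10° lat → SW at lon -180°, lat -70°.
Square 1, 2: +1·2° lon, +2·1° lat → SW at lon -178°, lat -68°.
Cell spans 2° lon × 1° lat. Centre is SW corner plus half of each.
latitude -67.500, longitude -177.000.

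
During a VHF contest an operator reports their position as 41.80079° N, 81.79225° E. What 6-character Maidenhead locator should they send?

NN01vt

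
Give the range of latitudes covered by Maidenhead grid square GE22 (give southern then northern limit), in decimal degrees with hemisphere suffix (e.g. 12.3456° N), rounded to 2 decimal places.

48.00° S, 47.00° S

Field G=6, E=4: +6·20° lon, +4·10° lat → SW at lon -60°, lat -50°.
Square 2, 2: +2·2° lon, +2·1° lat → SW at lon -56°, lat -48°.
Cell spans 2° lon × 1° lat.
south 48.00° S, north 47.00° S.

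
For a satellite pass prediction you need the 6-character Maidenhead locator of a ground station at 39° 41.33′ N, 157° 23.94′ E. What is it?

Offset from 180°W / 90°S: lon 337.3990°, lat 129.6888°.
Field (20°×10°, letters A–R): 337.3990/20 → 16 → Q, 129.6888/10 → 12 → M; chars QM.
Square (2°×1°, digits 0–9): 17.3990/2 → 8, 9.6888/1 → 9; chars 89.
Subsquare (5′×2.5′, letters a–x): 1.3990/0.0833333 → 16 → q, 0.6888/0.0416667 → 16 → q; chars qq.

QM89qq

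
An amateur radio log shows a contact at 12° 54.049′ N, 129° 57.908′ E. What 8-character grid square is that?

Add 180° to longitude and 90° to latitude: 309.96513, 102.90082.
Field: 309.96513/20 → 15 → P, 102.90082/10 → 10 → K; chars PK.
Square: 9.96513/2 → 4, 2.90082/1 → 2; chars 42.
Subsquare: 1.96513/0.0833333 → 23 → x, 0.90082/0.0416667 → 21 → v; chars xv.
Extended square: 0.04847/0.00833333 → 5, 0.02582/0.00416667 → 6; chars 56.

PK42xv56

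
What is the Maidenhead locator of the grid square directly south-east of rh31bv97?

Longitude extended square 9; +1 → 10, wraps to 0, carry into subsquare.
Longitude subsquare b = 1; +1 → 2 = c.
Latitude extended square 7; −1 → 6.

RH31cv06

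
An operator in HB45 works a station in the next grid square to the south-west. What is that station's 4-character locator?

HB34

Longitude square 4; −1 → 3.
Latitude square 5; −1 → 4.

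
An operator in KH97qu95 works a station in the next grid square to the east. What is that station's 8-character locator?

Longitude extended square 9; +1 → 10, wraps to 0, carry into subsquare.
Longitude subsquare q = 16; +1 → 17 = r.
The latitude characters are unchanged.

KH97ru05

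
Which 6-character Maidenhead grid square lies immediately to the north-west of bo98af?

Longitude subsquare a = 0; −1 → -1, wraps to 23 = x, carry into square.
Longitude square 9; −1 → 8.
Latitude subsquare f = 5; +1 → 6 = g.

BO88xg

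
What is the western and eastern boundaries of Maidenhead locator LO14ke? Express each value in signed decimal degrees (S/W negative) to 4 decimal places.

42.8333, 42.9167

Field L=11, O=14: +11·20° lon, +14·10° lat → SW at lon 40°, lat 50°.
Square 1, 4: +1·2° lon, +4·1° lat → SW at lon 42°, lat 54°.
Subsquare k=10, e=4: +10·0.0833333° lon, +4·0.0416667° lat → SW at lon 42.8333°, lat 54.1667°.
Cell spans 0.0833333° lon × 0.0416667° lat.
west 42.8333, east 42.9167.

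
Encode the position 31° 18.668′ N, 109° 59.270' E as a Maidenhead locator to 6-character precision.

Shift to the Maidenhead origin (180°W, 90°S): lon 289.9878, lat 121.3111.
Field: 289.9878/20 → 14 → O, 121.3111/10 → 12 → M; chars OM.
Square: 9.9878/2 → 4, 1.3111/1 → 1; chars 41.
Subsquare: 1.9878/0.0833333 → 23 → x, 0.3111/0.0416667 → 7 → h; chars xh.

OM41xh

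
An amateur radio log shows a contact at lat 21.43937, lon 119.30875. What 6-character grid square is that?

OL91pk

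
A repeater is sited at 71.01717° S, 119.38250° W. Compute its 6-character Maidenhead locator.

DB08hx

Offset from 180°W / 90°S: lon 60.6175°, lat 18.9828°.
Field: 60.6175/20 → 3 → D, 18.9828/10 → 1 → B; chars DB.
Square: 0.6175/2 → 0, 8.9828/1 → 8; chars 08.
Subsquare: 0.6175/0.0833333 → 7 → h, 0.9828/0.0416667 → 23 → x; chars hx.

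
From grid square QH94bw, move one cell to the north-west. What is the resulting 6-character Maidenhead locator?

Longitude subsquare b = 1; −1 → 0 = a.
Latitude subsquare w = 22; +1 → 23 = x.

QH94ax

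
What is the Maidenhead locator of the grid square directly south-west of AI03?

RI92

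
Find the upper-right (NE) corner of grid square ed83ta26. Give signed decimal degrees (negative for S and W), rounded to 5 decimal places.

Field E=4, D=3: +4·20° lon, +3·10° lat → SW at lon -100°, lat -60°.
Square 8, 3: +8·2° lon, +3·1° lat → SW at lon -84°, lat -57°.
Subsquare t=19, a=0: +19·0.0833333° lon, +0·0.0416667° lat → SW at lon -82.4167°, lat -57°.
Extended square 2, 6: +2·0.00833333° lon, +6·0.00416667° lat → SW at lon -82.4°, lat -56.975°.
Cell spans 0.00833333° lon × 0.00416667° lat. NE corner is SW corner plus one full cell.
latitude -56.97083, longitude -82.39167.

-56.97083, -82.39167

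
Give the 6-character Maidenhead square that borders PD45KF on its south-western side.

Longitude subsquare k = 10; −1 → 9 = j.
Latitude subsquare f = 5; −1 → 4 = e.

PD45je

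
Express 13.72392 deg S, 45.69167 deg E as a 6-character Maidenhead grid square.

LH26ug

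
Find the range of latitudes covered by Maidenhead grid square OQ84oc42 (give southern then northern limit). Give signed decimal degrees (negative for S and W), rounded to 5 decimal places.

Field O=14, Q=16: +14·20° lon, +16·10° lat → SW at lon 100°, lat 70°.
Square 8, 4: +8·2° lon, +4·1° lat → SW at lon 116°, lat 74°.
Subsquare o=14, c=2: +14·0.0833333° lon, +2·0.0416667° lat → SW at lon 117.167°, lat 74.0833°.
Extended square 4, 2: +4·0.00833333° lon, +2·0.00416667° lat → SW at lon 117.2°, lat 74.0917°.
Cell spans 0.00833333° lon × 0.00416667° lat.
south 74.09167, north 74.09583.

74.09167, 74.09583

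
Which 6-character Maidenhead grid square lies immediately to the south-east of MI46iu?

Longitude subsquare i = 8; +1 → 9 = j.
Latitude subsquare u = 20; −1 → 19 = t.

MI46jt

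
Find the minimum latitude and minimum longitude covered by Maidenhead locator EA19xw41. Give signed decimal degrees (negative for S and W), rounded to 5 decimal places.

Field E=4, A=0: +4·20° lon, +0·10° lat → SW at lon -100°, lat -90°.
Square 1, 9: +1·2° lon, +9·1° lat → SW at lon -98°, lat -81°.
Subsquare x=23, w=22: +23·0.0833333° lon, +22·0.0416667° lat → SW at lon -96.0833°, lat -80.0833°.
Extended square 4, 1: +4·0.00833333° lon, +1·0.00416667° lat → SW at lon -96.05°, lat -80.0792°.
latitude -80.07917, longitude -96.05000.

-80.07917, -96.05000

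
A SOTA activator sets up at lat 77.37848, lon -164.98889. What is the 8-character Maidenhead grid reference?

AQ77mj10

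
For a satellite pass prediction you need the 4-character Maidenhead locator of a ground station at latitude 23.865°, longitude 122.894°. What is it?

Add 180° to longitude and 90° to latitude: 302.89, 113.86.
Field (20°×10°, letters A–R): lon ⌊302.89/20⌋ = 15 → P; lat ⌊113.86/10⌋ = 11 → L.
Square (2°×1°, digits 0–9): lon ⌊2.89/2⌋ = 1; lat ⌊3.86/1⌋ = 3.

PL13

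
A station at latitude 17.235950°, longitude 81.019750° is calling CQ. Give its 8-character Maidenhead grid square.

Add 180° to longitude and 90° to latitude: 261.01975, 107.23595.
Field (20°×10°, letters A–R): lon ⌊261.01975/20⌋ = 13 → N; lat ⌊107.23595/10⌋ = 10 → K.
Square (2°×1°, digits 0–9): lon ⌊1.01975/2⌋ = 0; lat ⌊7.23595/1⌋ = 7.
Subsquare (5′×2.5′, letters a–x): lon ⌊1.01975/0.0833333⌋ = 12 → m; lat ⌊0.23595/0.0416667⌋ = 5 → f.
Extended square (30″×15″, digits 0–9): lon ⌊0.01975/0.00833333⌋ = 2; lat ⌊0.02762/0.00416667⌋ = 6.

NK07mf26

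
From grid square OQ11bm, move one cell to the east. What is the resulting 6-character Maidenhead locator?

OQ11cm

Longitude subsquare b = 1; +1 → 2 = c.
The latitude characters are unchanged.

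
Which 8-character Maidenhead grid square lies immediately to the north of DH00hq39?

Latitude extended square 9; +1 → 10, wraps to 0, carry into subsquare.
Latitude subsquare q = 16; +1 → 17 = r.
The longitude characters are unchanged.

DH00hr30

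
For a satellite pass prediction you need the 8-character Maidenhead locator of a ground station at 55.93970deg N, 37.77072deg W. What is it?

Shift to the Maidenhead origin (180°W, 90°S): lon 142.22928, lat 145.93970.
Field: 142.22928/20 → 7 → H, 145.93970/10 → 14 → O; chars HO.
Square: 2.22928/2 → 1, 5.93970/1 → 5; chars 15.
Subsquare: 0.22928/0.0833333 → 2 → c, 0.93970/0.0416667 → 22 → w; chars cw.
Extended square: 0.06261/0.00833333 → 7, 0.02303/0.00416667 → 5; chars 75.

HO15cw75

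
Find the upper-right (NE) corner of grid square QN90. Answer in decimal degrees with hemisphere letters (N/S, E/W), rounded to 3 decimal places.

Field Q=16, N=13: +16·20° lon, +13·10° lat → SW at lon 140°, lat 40°.
Square 9, 0: +9·2° lon, +0·1° lat → SW at lon 158°, lat 40°.
Cell spans 2° lon × 1° lat. NE corner is SW corner plus one full cell.
latitude 41.000° N, longitude 160.000° E.

41.000° N, 160.000° E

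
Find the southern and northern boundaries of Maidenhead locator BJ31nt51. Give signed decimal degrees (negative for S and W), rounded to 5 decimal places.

Field B=1, J=9: +1·20° lon, +9·10° lat → SW at lon -160°, lat 0°.
Square 3, 1: +3·2° lon, +1·1° lat → SW at lon -154°, lat 1°.
Subsquare n=13, t=19: +13·0.0833333° lon, +19·0.0416667° lat → SW at lon -152.917°, lat 1.79167°.
Extended square 5, 1: +5·0.00833333° lon, +1·0.00416667° lat → SW at lon -152.875°, lat 1.79583°.
Cell spans 0.00833333° lon × 0.00416667° lat.
south 1.79583, north 1.80000.

1.79583, 1.80000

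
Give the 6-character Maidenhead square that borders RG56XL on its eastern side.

RG66al

Longitude subsquare x = 23; +1 → 24, wraps to 0 = a, carry into square.
Longitude square 5; +1 → 6.
The latitude characters are unchanged.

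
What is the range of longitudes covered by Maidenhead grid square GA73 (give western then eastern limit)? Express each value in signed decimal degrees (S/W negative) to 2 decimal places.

-46.00, -44.00

Field G=6, A=0: +6·20° lon, +0·10° lat → SW at lon -60°, lat -90°.
Square 7, 3: +7·2° lon, +3·1° lat → SW at lon -46°, lat -87°.
Cell spans 2° lon × 1° lat.
west -46.00, east -44.00.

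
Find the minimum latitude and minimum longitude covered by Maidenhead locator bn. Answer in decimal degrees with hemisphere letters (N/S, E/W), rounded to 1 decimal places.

40.0° N, 160.0° W

Field B=1, N=13: +1·20° lon, +13·10° lat → SW at lon -160°, lat 40°.
latitude 40.0° N, longitude 160.0° W.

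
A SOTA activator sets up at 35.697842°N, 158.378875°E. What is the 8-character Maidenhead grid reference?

QM95eq57

Add 180° to longitude and 90° to latitude: 338.37887, 125.69784.
Field (20°×10°, letters A–R): 338.37887/20 → 16 → Q, 125.69784/10 → 12 → M; chars QM.
Square (2°×1°, digits 0–9): 18.37887/2 → 9, 5.69784/1 → 5; chars 95.
Subsquare (5′×2.5′, letters a–x): 0.37887/0.0833333 → 4 → e, 0.69784/0.0416667 → 16 → q; chars eq.
Extended square (30″×15″, digits 0–9): 0.04554/0.00833333 → 5, 0.03118/0.00416667 → 7; chars 57.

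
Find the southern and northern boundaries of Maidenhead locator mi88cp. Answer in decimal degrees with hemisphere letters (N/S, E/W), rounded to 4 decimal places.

Field M=12, I=8: +12·20° lon, +8·10° lat → SW at lon 60°, lat -10°.
Square 8, 8: +8·2° lon, +8·1° lat → SW at lon 76°, lat -2°.
Subsquare c=2, p=15: +2·0.0833333° lon, +15·0.0416667° lat → SW at lon 76.1667°, lat -1.375°.
Cell spans 0.0833333° lon × 0.0416667° lat.
south 1.3750° S, north 1.3333° S.

1.3750° S, 1.3333° S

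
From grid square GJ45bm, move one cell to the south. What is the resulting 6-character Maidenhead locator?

GJ45bl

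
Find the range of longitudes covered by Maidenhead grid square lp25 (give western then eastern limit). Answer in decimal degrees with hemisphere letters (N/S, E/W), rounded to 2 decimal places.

44.00° E, 46.00° E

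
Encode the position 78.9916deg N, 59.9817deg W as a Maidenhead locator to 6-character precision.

GQ08ax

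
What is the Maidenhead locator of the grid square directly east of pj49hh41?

Longitude extended square 4; +1 → 5.
The latitude characters are unchanged.

PJ49hh51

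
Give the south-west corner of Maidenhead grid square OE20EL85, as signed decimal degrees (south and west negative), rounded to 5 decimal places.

Field O=14, E=4: +14·20° lon, +4·10° lat → SW at lon 100°, lat -50°.
Square 2, 0: +2·2° lon, +0·1° lat → SW at lon 104°, lat -50°.
Subsquare e=4, l=11: +4·0.0833333° lon, +11·0.0416667° lat → SW at lon 104.333°, lat -49.5417°.
Extended square 8, 5: +8·0.00833333° lon, +5·0.00416667° lat → SW at lon 104.4°, lat -49.5208°.
latitude -49.52083, longitude 104.40000.

-49.52083, 104.40000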